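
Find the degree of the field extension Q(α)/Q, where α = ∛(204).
[Q(α):Q] = 3

The minimal polynomial of α is x^3 - 204, irreducible over Q since 204 is not a perfect cube (so x^3 - 204 has no rational root). Hence [Q(α):Q] = deg(m_α) = 3.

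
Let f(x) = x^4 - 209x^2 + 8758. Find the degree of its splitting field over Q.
[K : Q] = 4

Solving the quadratic in x^2: x^2 = (209 ± √(209^2 - 4·8758))/2 = (209 ± √8649)/2 = (209 ± 93)/2, giving x^2 = 151 or x^2 = 58. So f(x) = (x^2 - 151)(x^2 - 58) and the roots of f are ±√151, ±√58. Hence the splitting field is K = Q(√151, √58). Since 151 and 58 are distinct squarefree integers > 1, their product 8758 is not a perfect square, so √58 ∉ Q(√151). By the tower law [K:Q] = [Q(√151,√58):Q(√151)] · [Q(√151):Q] = 2 · 2 = 4.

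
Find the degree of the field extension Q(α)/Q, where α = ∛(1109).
[Q(α):Q] = 3

The minimal polynomial of α is x^3 - 1109, irreducible over Q since 1109 is not a perfect cube (so x^3 - 1109 has no rational root). Hence [Q(α):Q] = deg(m_α) = 3.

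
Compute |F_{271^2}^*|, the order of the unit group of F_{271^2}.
|F_{271^2}^*| = 73440

F_{271^2} has 271^2 = 73441 elements; its multiplicative group consists of all nonzero elements, so |F_{271^2}^*| = 73441 - 1 = 73440. (It is cyclic since any finite subgroup of the multiplicative group of a field is cyclic.)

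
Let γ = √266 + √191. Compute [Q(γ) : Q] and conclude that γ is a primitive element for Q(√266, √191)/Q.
[Q(γ) : Q] = 4 (equivalently, Q(γ) = Q(√266, √191))

Obviously Q(γ) ⊆ Q(√266, √191), and [Q(√266, √191):Q] = 4 (since 266, 191 are distinct squarefree integers > 1 with 50806 not a perfect square). To show equality we compute the minimal polynomial of γ. From γ = √266 + √191: γ^2 = 266 + 2√(50806) + 191 = 457 + 2√(50806), so γ^2 - 457 = 2√(50806); squaring, (γ^2 - 457)^2 = 4·50806, i.e. γ^4 - 914γ^2 + 208849 - 203224 = 0, i.e. γ^4 - 914γ^2 + 5625 = 0. So γ is a root of x^4 - 914x^2 + 5625. This polynomial is irreducible over Q: it has no rational root (each ±√266 ± √191 is irrational), and any factorization into two quadratics over Q would force √(50806) ∈ Q (pairing opposite roots) or √266, √191 ∈ Q (other pairings), all impossible. Hence [Q(γ):Q] = 4 = [Q(√266, √191):Q], so Q(γ) = Q(√266, √191).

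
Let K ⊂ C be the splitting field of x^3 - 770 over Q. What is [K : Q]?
[K : Q] = 6

The roots of x^3 - 770 are ∛770, ω∛770, ω^2∛770 where ω = e^(2πi/3) is a primitive cube root of unity, so K = Q(∛770, ω). Now [Q(∛770):Q] = 3 (since 770 is not a perfect cube, x^3 - 770 is irreducible) and [Q(ω):Q] = 2. Both 2 and 3 divide [K:Q], and [K:Q] ≤ 3·2 = 6, so [K:Q] = 6. (Equivalently: Q(∛770) ⊂ R but ω ∉ R, so [K : Q(∛770)] = 2.)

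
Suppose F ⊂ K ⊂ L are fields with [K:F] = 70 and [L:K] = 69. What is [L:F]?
[L:F] = 4830

The tower law says that for any tower of field extensions F ⊂ K ⊂ L with finite degrees, [L:F] = [L:K] · [K:F]. Here this gives [L:F] = 69 · 70 = 4830.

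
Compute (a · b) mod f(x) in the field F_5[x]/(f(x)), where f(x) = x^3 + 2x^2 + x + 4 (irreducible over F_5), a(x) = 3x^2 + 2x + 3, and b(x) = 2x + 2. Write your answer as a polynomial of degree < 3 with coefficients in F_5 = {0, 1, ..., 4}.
a · b ≡ 3x^2 + 4x + 2 (mod f(x))

Multiply in F_5[x]: a(x)·b(x) = (3x^2 + 2x + 3)·(2x + 2) = x^3 + 1. This has degree ≥ 3, so divide by f(x) over F_5: x^3 + 1 = (1)·(x^3 + 2x^2 + x + 4) + (3x^2 + 4x + 2). Hence a·b ≡ 3x^2 + 4x + 2 (mod f). (F_5[x]/(f) is a field with 5^3 = 125 elements since f is irreducible of degree 3.)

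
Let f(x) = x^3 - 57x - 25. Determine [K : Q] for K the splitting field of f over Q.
[K : Q] = 6

By the rational root test, any rational root of the monic integer polynomial f(x) = x^3 - 57x - 25 must be an integer dividing the constant term -25, i.e. one of ±{1, 5, 25}. Evaluating: f(1) = -81, f(-1) = 31, f(5) = -185, f(-5) = 135, f(25) = 14175, f(-25) = -14225; none is 0, so f has no rational root and is therefore irreducible over Q (a cubic with no linear factor over a field is irreducible). For an irreducible cubic, the Galois group is A_3 or S_3 according as the discriminant disc(f) = -4a^3 - 27b^2 = -4·(-57)^3 - 27·(-25)^2 = 723897 is or is not a square in Q. Here disc(f) = 723897 is not a perfect square in Q, so the Galois group of f over Q is not contained in A_3 and must be all of S_3. The splitting field has degree |S_3| = 6 over Q, so [K : Q] = 6.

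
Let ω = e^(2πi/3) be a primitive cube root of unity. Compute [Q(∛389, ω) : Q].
[Q(∛389, ω) : Q] = 6

[Q(∛389):Q] = 3 (min poly x^3 - 389, irreducible since 389 is not a perfect cube). [Q(ω):Q] = 2 (min poly x^2 + x + 1). Since Q(∛389) ⊂ R and ω ∉ R, we have ω ∉ Q(∛389), so x^2 + x + 1 remains irreducible over Q(∛389) and [Q(∛389, ω) : Q(∛389)] = 2. By the tower law, [Q(∛389, ω) : Q] = 3 · 2 = 6. (In fact Q(∛389, ω) is the splitting field of x^3 - 389 over Q.)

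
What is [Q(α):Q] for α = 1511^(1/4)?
[Q(α):Q] = 4

α is a root of x^4 - 1511. By Eisenstein's criterion at the prime p = 1511 (which divides the constant term 1511 but p^2 = 2283121 does not, since 1511 is squarefree), x^4 - 1511 is irreducible over Q. Hence [Q(α):Q] = 4.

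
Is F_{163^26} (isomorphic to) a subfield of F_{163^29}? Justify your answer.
No: F_{163^26} is not a subfield of F_{163^29}

F_{p^m} embeds in F_{p^n} iff m | n. Here 26 ∤ 29 (since 29 = 1·26 + 3 with remainder 3 ≠ 0), so F_{163^26} is not a subfield of F_{163^29}. Equivalently: if it were, the tower law would give 26 = [F_{163^26}:F_163] dividing [F_{163^29}:F_163] = 29, contradiction.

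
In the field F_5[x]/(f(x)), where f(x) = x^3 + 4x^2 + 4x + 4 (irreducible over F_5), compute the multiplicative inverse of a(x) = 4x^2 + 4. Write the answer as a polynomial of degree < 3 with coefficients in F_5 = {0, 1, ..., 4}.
a(x)^(-1) ≡ 3x^2 + 2x + 4 (mod f(x))

Since f is irreducible over F_5, F_5[x]/(f) is a field and a(x) ≠ 0 has an inverse. Apply the extended Euclidean algorithm to f(x) and a(x) in F_5[x]: f(x) = (4x + 1)·a(x) + (3x);  a(x) = (3x)·(3x) + (4). The last nonzero remainder is the constant 4 = gcd(f, a) in F_5. Back-substituting through the division chain expresses 4 = s(x)·a(x) + t(x)·f(x) with s(x) ≡ 2x^2 + 3x + 1 (mod f), so (2x^2 + 3x + 1)·a(x) ≡ 4 (mod f). Multiplying by 4^(-1) ≡ 4 in F_5 gives a(x)^(-1) ≡ 4·(2x^2 + 3x + 1) ≡ 3x^2 + 2x + 4 (mod f). Check: (4x^2 + 4)·(3x^2 + 2x + 4) = 2x^4 + 3x^3 + 3x^2 + 3x + 1 ≡ 1 (mod x^3 + 4x^2 + 4x + 4).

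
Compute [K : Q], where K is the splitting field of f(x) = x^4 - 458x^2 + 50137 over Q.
[K : Q] = 4

Solving the quadratic in x^2: x^2 = (458 ± √(458^2 - 4·50137))/2 = (458 ± √9216)/2 = (458 ± 96)/2, giving x^2 = 181 or x^2 = 277. So f(x) = (x^2 - 181)(x^2 - 277) and the roots of f are ±√181, ±√277. Hence the splitting field is K = Q(√181, √277). Since 181 and 277 are distinct squarefree integers > 1, their product 50137 is not a perfect square, so √277 ∉ Q(√181). By the tower law [K:Q] = [Q(√181,√277):Q(√181)] · [Q(√181):Q] = 2 · 2 = 4.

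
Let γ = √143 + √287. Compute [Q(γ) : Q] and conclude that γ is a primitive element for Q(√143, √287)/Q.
[Q(γ) : Q] = 4 (equivalently, Q(γ) = Q(√143, √287))

Obviously Q(γ) ⊆ Q(√143, √287), and [Q(√143, √287):Q] = 4 (since 143, 287 are distinct squarefree integers > 1 with 41041 not a perfect square). To show equality we compute the minimal polynomial of γ. From γ = √143 + √287: γ^2 = 143 + 2√(41041) + 287 = 430 + 2√(41041), so γ^2 - 430 = 2√(41041); squaring, (γ^2 - 430)^2 = 4·41041, i.e. γ^4 - 860γ^2 + 184900 - 164164 = 0, i.e. γ^4 - 860γ^2 + 20736 = 0. So γ is a root of x^4 - 860x^2 + 20736. This polynomial is irreducible over Q: it has no rational root (each ±√143 ± √287 is irrational), and any factorization into two quadratics over Q would force √(41041) ∈ Q (pairing opposite roots) or √143, √287 ∈ Q (other pairings), all impossible. Hence [Q(γ):Q] = 4 = [Q(√143, √287):Q], so Q(γ) = Q(√143, √287).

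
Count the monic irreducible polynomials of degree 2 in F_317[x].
There are 50086 monic irreducible polynomials of degree 2 over F_317

Each element of F_{317^2} that lies in no proper subfield is a root of exactly one monic irreducible of degree 2 over F_317, and each such polynomial has 2 distinct roots in F_{317^2}. By Möbius inversion the count is N_317(2) = (1/2) Σ_{d|2} μ(2/d) · 317^d = (1/2)(μ(2)·317^1 + μ(1)·317^2) = 100172/2 = 50086.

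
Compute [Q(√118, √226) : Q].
[Q(√118, √226) : Q] = 4

[Q(√118):Q] = 2 (min poly x^2 - 118, irreducible since 118 is squarefree > 1). For the top step, suppose √226 ∈ Q(√118), say √226 = c + d√118 with c, d ∈ Q. Squaring: 226 = c^2 + 118d^2 + 2cd√118. Since √118 ∉ Q this forces 2cd = 0. If d = 0 then √226 = c ∈ Q, contradicting 226 squarefree > 1. If c = 0 then 226 = 118d^2, so 118·226 = (118d)^2 is a perfect square in Q — but 118·226 = 26668 is not a perfect square (since 118 and 226 are distinct squarefree integers). Contradiction. Hence √226 ∉ Q(√118), so x^2 - 226 stays irreducible over Q(√118) and [Q(√118, √226) : Q(√118)] = 2. By the tower law, [Q(√118, √226) : Q] = 2 · 2 = 4.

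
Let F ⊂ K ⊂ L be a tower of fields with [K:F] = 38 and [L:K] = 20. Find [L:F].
[L:F] = 760

The tower law says that for any tower of field extensions F ⊂ K ⊂ L with finite degrees, [L:F] = [L:K] · [K:F]. Here this gives [L:F] = 20 · 38 = 760.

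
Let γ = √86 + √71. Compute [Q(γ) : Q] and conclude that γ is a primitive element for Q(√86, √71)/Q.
[Q(γ) : Q] = 4 (equivalently, Q(γ) = Q(√86, √71))

Obviously Q(γ) ⊆ Q(√86, √71), and [Q(√86, √71):Q] = 4 (since 86, 71 are distinct squarefree integers > 1 with 6106 not a perfect square). To show equality we compute the minimal polynomial of γ. From γ = √86 + √71: γ^2 = 86 + 2√(6106) + 71 = 157 + 2√(6106), so γ^2 - 157 = 2√(6106); squaring, (γ^2 - 157)^2 = 4·6106, i.e. γ^4 - 314γ^2 + 24649 - 24424 = 0, i.e. γ^4 - 314γ^2 + 225 = 0. So γ is a root of x^4 - 314x^2 + 225. This polynomial is irreducible over Q: it has no rational root (each ±√86 ± √71 is irrational), and any factorization into two quadratics over Q would force √(6106) ∈ Q (pairing opposite roots) or √86, √71 ∈ Q (other pairings), all impossible. Hence [Q(γ):Q] = 4 = [Q(√86, √71):Q], so Q(γ) = Q(√86, √71).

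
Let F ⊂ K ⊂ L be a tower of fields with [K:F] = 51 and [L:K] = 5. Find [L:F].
[L:F] = 255

The tower law says that for any tower of field extensions F ⊂ K ⊂ L with finite degrees, [L:F] = [L:K] · [K:F]. Here this gives [L:F] = 5 · 51 = 255.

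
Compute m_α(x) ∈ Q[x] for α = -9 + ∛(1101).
m_α(x) = x^3 + 27x^2 + 243x - 372

Set β = α + 9 = ∛(1101), so β^3 = 1101. Then (α + 9)^3 - 1101 = 0, i.e. α is a root of g(x) = (x + 9)^3 - 1101 = x^3 + 27x^2 + 243x - 372. Since g(x) = h(x + 9) where h(x) = x^3 - 1101, and h is irreducible over Q (because 1101 is not a perfect cube, so h has no rational root, and a monic cubic with no rational root is irreducible), g is also irreducible (irreducibility is preserved under the substitution x → x + 9). Hence m_α(x) = x^3 + 27x^2 + 243x - 372.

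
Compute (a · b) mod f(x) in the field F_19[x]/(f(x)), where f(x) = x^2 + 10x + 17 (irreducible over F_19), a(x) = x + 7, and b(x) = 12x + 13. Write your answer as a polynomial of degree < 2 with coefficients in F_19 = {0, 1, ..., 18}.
a · b ≡ 15x + 1 (mod f(x))

Multiply in F_19[x]: a(x)·b(x) = (x + 7)·(12x + 13) = 12x^2 + 2x + 15. This has degree ≥ 2, so divide by f(x) over F_19: 12x^2 + 2x + 15 = (12)·(x^2 + 10x + 17) + (15x + 1). Hence a·b ≡ 15x + 1 (mod f). (F_19[x]/(f) is a field with 19^2 = 361 elements since f is irreducible of degree 2.)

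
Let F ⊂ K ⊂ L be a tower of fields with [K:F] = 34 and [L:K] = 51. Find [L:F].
[L:F] = 1734

The tower law says that for any tower of field extensions F ⊂ K ⊂ L with finite degrees, [L:F] = [L:K] · [K:F]. Here this gives [L:F] = 51 · 34 = 1734.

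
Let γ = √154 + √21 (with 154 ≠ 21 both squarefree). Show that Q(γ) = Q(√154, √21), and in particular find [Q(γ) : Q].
[Q(γ) : Q] = 4 (equivalently, Q(γ) = Q(√154, √21))

Obviously Q(γ) ⊆ Q(√154, √21), and [Q(√154, √21):Q] = 4 (since 154, 21 are distinct squarefree integers > 1 with 3234 not a perfect square). To show equality we compute the minimal polynomial of γ. From γ = √154 + √21: γ^2 = 154 + 2√(3234) + 21 = 175 + 2√(3234), so γ^2 - 175 = 2√(3234); squaring, (γ^2 - 175)^2 = 4·3234, i.e. γ^4 - 350γ^2 + 30625 - 12936 = 0, i.e. γ^4 - 350γ^2 + 17689 = 0. So γ is a root of x^4 - 350x^2 + 17689. This polynomial is irreducible over Q: it has no rational root (each ±√154 ± √21 is irrational), and any factorization into two quadratics over Q would force √(3234) ∈ Q (pairing opposite roots) or √154, √21 ∈ Q (other pairings), all impossible. Hence [Q(γ):Q] = 4 = [Q(√154, √21):Q], so Q(γ) = Q(√154, √21).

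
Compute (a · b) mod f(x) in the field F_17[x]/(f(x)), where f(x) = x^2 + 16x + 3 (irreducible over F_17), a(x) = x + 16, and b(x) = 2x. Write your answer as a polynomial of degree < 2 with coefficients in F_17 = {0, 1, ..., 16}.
a · b ≡ 11 (mod f(x))

Multiply in F_17[x]: a(x)·b(x) = (x + 16)·(2x) = 2x^2 + 15x. This has degree ≥ 2, so divide by f(x) over F_17: 2x^2 + 15x = (2)·(x^2 + 16x + 3) + (11). Hence a·b ≡ 11 (mod f). (F_17[x]/(f) is a field with 17^2 = 289 elements since f is irreducible of degree 2.)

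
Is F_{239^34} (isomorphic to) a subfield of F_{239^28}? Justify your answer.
No: F_{239^34} is not a subfield of F_{239^28}

F_{p^m} embeds in F_{p^n} iff m | n. Here 34 ∤ 28 (since 28 = 0·34 + 28 with remainder 28 ≠ 0), so F_{239^34} is not a subfield of F_{239^28}. Equivalently: if it were, the tower law would give 34 = [F_{239^34}:F_239] dividing [F_{239^28}:F_239] = 28, contradiction.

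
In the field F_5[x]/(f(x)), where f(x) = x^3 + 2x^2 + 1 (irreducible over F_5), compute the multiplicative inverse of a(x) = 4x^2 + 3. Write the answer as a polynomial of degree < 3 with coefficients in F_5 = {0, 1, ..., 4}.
a(x)^(-1) ≡ x^2 + 3x (mod f(x))

Since f is irreducible over F_5, F_5[x]/(f) is a field and a(x) ≠ 0 has an inverse. Apply the extended Euclidean algorithm to f(x) and a(x) in F_5[x]: f(x) = (4x + 3)·a(x) + (3x + 2);  a(x) = (3x + 3)·(3x + 2) + (2). The last nonzero remainder is the constant 2 = gcd(f, a) in F_5. Back-substituting through the division chain expresses 2 = s(x)·a(x) + t(x)·f(x) with s(x) ≡ 2x^2 + x (mod f), so (2x^2 + x)·a(x) ≡ 2 (mod f). Multiplying by 2^(-1) ≡ 3 in F_5 gives a(x)^(-1) ≡ 3·(2x^2 + x) ≡ x^2 + 3x (mod f). Check: (4x^2 + 3)·(x^2 + 3x) = 4x^4 + 2x^3 + 3x^2 + 4x ≡ 1 (mod x^3 + 2x^2 + 1).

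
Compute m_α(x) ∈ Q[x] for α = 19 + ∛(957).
m_α(x) = x^3 - 57x^2 + 1083x - 7816

Set β = α - 19 = ∛(957), so β^3 = 957. Then (α - 19)^3 - 957 = 0, i.e. α is a root of g(x) = (x - 19)^3 - 957 = x^3 - 57x^2 + 1083x - 7816. Since g(x) = h(x - 19) where h(x) = x^3 - 957, and h is irreducible over Q (because 957 is not a perfect cube, so h has no rational root, and a monic cubic with no rational root is irreducible), g is also irreducible (irreducibility is preserved under the substitution x → x - 19). Hence m_α(x) = x^3 - 57x^2 + 1083x - 7816.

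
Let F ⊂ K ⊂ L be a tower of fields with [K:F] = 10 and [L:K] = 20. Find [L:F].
[L:F] = 200

The tower law says that for any tower of field extensions F ⊂ K ⊂ L with finite degrees, [L:F] = [L:K] · [K:F]. Here this gives [L:F] = 20 · 10 = 200.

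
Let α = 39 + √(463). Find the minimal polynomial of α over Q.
m_α(x) = x^2 - 78x + 1058

From α - 39 = √(463), squaring gives (α - 39)^2 = 463, i.e. α^2 - 78α + 1521 = 463, so α^2 - 78α + 1058 = 0. The discriminant of x^2 - 78x + 1058 is (-78)^2 - 4·(1058) = 6084 - 4232 = 1852, and 4·(463) is not a perfect square in Q since 463 is squarefree and ≠ 1. Hence x^2 - 78x + 1058 is irreducible over Q and is the minimal polynomial of α.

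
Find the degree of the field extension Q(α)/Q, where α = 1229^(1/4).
[Q(α):Q] = 4

α is a root of x^4 - 1229. By Eisenstein's criterion at the prime p = 1229 (which divides the constant term 1229 but p^2 = 1510441 does not, since 1229 is squarefree), x^4 - 1229 is irreducible over Q. Hence [Q(α):Q] = 4.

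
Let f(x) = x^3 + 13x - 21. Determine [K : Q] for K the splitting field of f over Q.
[K : Q] = 6

By the rational root test, any rational root of the monic integer polynomial f(x) = x^3 + 13x - 21 must be an integer dividing the constant term -21, i.e. one of ±{1, 3, 7, 21}. Evaluating: f(1) = -7, f(-1) = -35, f(3) = 45, f(-3) = -87, f(7) = 413, f(-7) = -455, f(21) = 9513, f(-21) = -9555; none is 0, so f has no rational root and is therefore irreducible over Q (a cubic with no linear factor over a field is irreducible). For an irreducible cubic, the Galois group is A_3 or S_3 according as the discriminant disc(f) = -4a^3 - 27b^2 = -4·(13)^3 - 27·(-21)^2 = -20695 is or is not a square in Q. Here disc(f) = -20695 is not a perfect square in Q, so the Galois group of f over Q is not contained in A_3 and must be all of S_3. The splitting field has degree |S_3| = 6 over Q, so [K : Q] = 6.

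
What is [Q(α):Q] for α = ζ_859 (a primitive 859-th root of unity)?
[Q(α):Q] = 858

The minimal polynomial of ζ_859 over Q is the 859-th cyclotomic polynomial Φ_859(x), which is irreducible over Q and has degree φ(859) = 858. Hence [Q(α):Q] = φ(859) = 858.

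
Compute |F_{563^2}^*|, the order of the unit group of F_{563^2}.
|F_{563^2}^*| = 316968

F_{563^2} has 563^2 = 316969 elements; its multiplicative group consists of all nonzero elements, so |F_{563^2}^*| = 316969 - 1 = 316968. (It is cyclic since any finite subgroup of the multiplicative group of a field is cyclic.)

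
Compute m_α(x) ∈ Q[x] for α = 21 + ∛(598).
m_α(x) = x^3 - 63x^2 + 1323x - 9859

Set β = α - 21 = ∛(598), so β^3 = 598. Then (α - 21)^3 - 598 = 0, i.e. α is a root of g(x) = (x - 21)^3 - 598 = x^3 - 63x^2 + 1323x - 9859. Since g(x) = h(x - 21) where h(x) = x^3 - 598, and h is irreducible over Q (because 598 is not a perfect cube, so h has no rational root, and a monic cubic with no rational root is irreducible), g is also irreducible (irreducibility is preserved under the substitution x → x - 21). Hence m_α(x) = x^3 - 63x^2 + 1323x - 9859.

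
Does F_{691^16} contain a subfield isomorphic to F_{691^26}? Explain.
No: F_{691^26} is not a subfield of F_{691^16}

F_{p^m} embeds in F_{p^n} iff m | n. Here 26 ∤ 16 (since 16 = 0·26 + 16 with remainder 16 ≠ 0), so F_{691^26} is not a subfield of F_{691^16}. Equivalently: if it were, the tower law would give 26 = [F_{691^26}:F_691] dividing [F_{691^16}:F_691] = 16, contradiction.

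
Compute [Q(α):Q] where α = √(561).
[Q(α):Q] = 2

[Q(α):Q] equals the degree of the minimal polynomial of α. Here α^2 = 561 and x^2 - 561 is irreducible (d = 561 is squarefree, ≠ 1, hence not a square), so deg(m_α) = 2. Thus [Q(α):Q] = 2.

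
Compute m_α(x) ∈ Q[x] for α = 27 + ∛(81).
m_α(x) = x^3 - 81x^2 + 2187x - 19764

Set β = α - 27 = ∛(81), so β^3 = 81. Then (α - 27)^3 - 81 = 0, i.e. α is a root of g(x) = (x - 27)^3 - 81 = x^3 - 81x^2 + 2187x - 19764. Since g(x) = h(x - 27) where h(x) = x^3 - 81, and h is irreducible over Q (because 81 is not a perfect cube, so h has no rational root, and a monic cubic with no rational root is irreducible), g is also irreducible (irreducibility is preserved under the substitution x → x - 27). Hence m_α(x) = x^3 - 81x^2 + 2187x - 19764.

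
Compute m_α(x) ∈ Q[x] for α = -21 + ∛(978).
m_α(x) = x^3 + 63x^2 + 1323x + 8283

Set β = α + 21 = ∛(978), so β^3 = 978. Then (α + 21)^3 - 978 = 0, i.e. α is a root of g(x) = (x + 21)^3 - 978 = x^3 + 63x^2 + 1323x + 8283. Since g(x) = h(x + 21) where h(x) = x^3 - 978, and h is irreducible over Q (because 978 is not a perfect cube, so h has no rational root, and a monic cubic with no rational root is irreducible), g is also irreducible (irreducibility is preserved under the substitution x → x + 21). Hence m_α(x) = x^3 + 63x^2 + 1323x + 8283.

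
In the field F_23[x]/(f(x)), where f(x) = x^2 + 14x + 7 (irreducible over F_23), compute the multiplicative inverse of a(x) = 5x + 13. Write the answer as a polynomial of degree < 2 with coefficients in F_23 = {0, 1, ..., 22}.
a(x)^(-1) ≡ 2x + 9 (mod f(x))

Since f is irreducible over F_23, F_23[x]/(f) is a field and a(x) ≠ 0 has an inverse. Apply the extended Euclidean algorithm to f(x) and a(x) in F_23[x]: f(x) = (14x + 17)·a(x) + (16). The last nonzero remainder is the constant 16 = gcd(f, a) in F_23. Back-substituting through the division chain expresses 16 = s(x)·a(x) + t(x)·f(x) with s(x) ≡ 9x + 6 (mod f), so (9x + 6)·a(x) ≡ 16 (mod f). Multiplying by 16^(-1) ≡ 13 in F_23 gives a(x)^(-1) ≡ 13·(9x + 6) ≡ 2x + 9 (mod f). Check: (5x + 13)·(2x + 9) = 10x^2 + 2x + 2 ≡ 1 (mod x^2 + 14x + 7).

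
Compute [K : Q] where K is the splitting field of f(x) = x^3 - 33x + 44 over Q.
[K : Q] = 6

By the rational root test, any rational root of the monic integer polynomial f(x) = x^3 - 33x + 44 must be an integer dividing the constant term 44, i.e. one of ±{1, 2, 4, 11, 22, 44}. Evaluating: f(1) = 12, f(-1) = 76, f(2) = -14, f(-2) = 102, f(4) = -24, f(-4) = 112, f(11) = 1012, f(-11) = -924, f(22) = 9966, f(-22) = -9878, f(44) = 83776, f(-44) = -83688; none is 0, so f has no rational root and is therefore irreducible over Q (a cubic with no linear factor over a field is irreducible). For an irreducible cubic, the Galois group is A_3 or S_3 according as the discriminant disc(f) = -4a^3 - 27b^2 = -4·(-33)^3 - 27·(44)^2 = 91476 is or is not a square in Q. Here disc(f) = 91476 is not a perfect square in Q, so the Galois group of f over Q is not contained in A_3 and must be all of S_3. The splitting field has degree |S_3| = 6 over Q, so [K : Q] = 6.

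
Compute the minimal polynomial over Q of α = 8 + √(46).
m_α(x) = x^2 - 16x + 18

From α - 8 = √(46), squaring gives (α - 8)^2 = 46, i.e. α^2 - 16α + 64 = 46, so α^2 - 16α + 18 = 0. The discriminant of x^2 - 16x + 18 is (-16)^2 - 4·(18) = 256 - 72 = 184, and 4·(46) is not a perfect square in Q since 46 is squarefree and ≠ 1. Hence x^2 - 16x + 18 is irreducible over Q and is the minimal polynomial of α.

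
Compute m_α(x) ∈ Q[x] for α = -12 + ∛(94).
m_α(x) = x^3 + 36x^2 + 432x + 1634

Set β = α + 12 = ∛(94), so β^3 = 94. Then (α + 12)^3 - 94 = 0, i.e. α is a root of g(x) = (x + 12)^3 - 94 = x^3 + 36x^2 + 432x + 1634. Since g(x) = h(x + 12) where h(x) = x^3 - 94, and h is irreducible over Q (because 94 is not a perfect cube, so h has no rational root, and a monic cubic with no rational root is irreducible), g is also irreducible (irreducibility is preserved under the substitution x → x + 12). Hence m_α(x) = x^3 + 36x^2 + 432x + 1634.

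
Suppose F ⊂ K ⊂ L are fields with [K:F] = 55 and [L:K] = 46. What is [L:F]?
[L:F] = 2530

The tower law says that for any tower of field extensions F ⊂ K ⊂ L with finite degrees, [L:F] = [L:K] · [K:F]. Here this gives [L:F] = 46 · 55 = 2530.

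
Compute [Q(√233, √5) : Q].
[Q(√233, √5) : Q] = 4

[Q(√233):Q] = 2 (min poly x^2 - 233, irreducible since 233 is squarefree > 1). For the top step, suppose √5 ∈ Q(√233), say √5 = c + d√233 with c, d ∈ Q. Squaring: 5 = c^2 + 233d^2 + 2cd√233. Since √233 ∉ Q this forces 2cd = 0. If d = 0 then √5 = c ∈ Q, contradicting 5 squarefree > 1. If c = 0 then 5 = 233d^2, so 233·5 = (233d)^2 is a perfect square in Q — but 233·5 = 1165 is not a perfect square (since 233 and 5 are distinct squarefree integers). Contradiction. Hence √5 ∉ Q(√233), so x^2 - 5 stays irreducible over Q(√233) and [Q(√233, √5) : Q(√233)] = 2. By the tower law, [Q(√233, √5) : Q] = 2 · 2 = 4.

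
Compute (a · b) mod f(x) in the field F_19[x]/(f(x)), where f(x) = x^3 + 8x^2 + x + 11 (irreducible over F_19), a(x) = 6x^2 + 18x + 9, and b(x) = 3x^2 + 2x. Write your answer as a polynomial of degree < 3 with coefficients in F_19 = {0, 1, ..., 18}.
a · b ≡ 4x^2 + 12x + 3 (mod f(x))

Multiply in F_19[x]: a(x)·b(x) = (6x^2 + 18x + 9)·(3x^2 + 2x) = 18x^4 + 9x^3 + 6x^2 + 18x. This has degree ≥ 3, so divide by f(x) over F_19: 18x^4 + 9x^3 + 6x^2 + 18x = (18x + 17)·(x^3 + 8x^2 + x + 11) + (4x^2 + 12x + 3). Hence a·b ≡ 4x^2 + 12x + 3 (mod f). (F_19[x]/(f) is a field with 19^3 = 6859 elements since f is irreducible of degree 3.)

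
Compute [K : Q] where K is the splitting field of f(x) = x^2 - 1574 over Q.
[K : Q] = 2

f(x) = x^2 - 1574 factors as (x - √1574)(x + √1574). The splitting field is K = Q(√1574). Since 1574 is squarefree and > 1, it is not a perfect square, so x^2 - 1574 is irreducible over Q and [Q(√1574) : Q] = 2. Hence [K : Q] = 2.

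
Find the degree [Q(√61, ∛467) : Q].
[Q(√61, ∛467) : Q] = 6

Let L = Q(√61, ∛467). Since Q(√61) ⊂ L and [Q(√61):Q] = 2, the tower law gives 2 | [L:Q]. Likewise Q(∛467) ⊂ L with [Q(∛467):Q] = 3 (because 467 is not a perfect cube), so 3 | [L:Q]. As gcd(2,3) = 1, [L:Q] is divisible by 6. Conversely L is generated over Q by √61 and ∛467, so [L:Q] ≤ 2·3 = 6. Therefore [Q(√61, ∛467) : Q] = 6.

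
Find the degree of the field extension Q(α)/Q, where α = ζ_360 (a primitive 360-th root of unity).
[Q(α):Q] = 96

The minimal polynomial of ζ_360 over Q is the 360-th cyclotomic polynomial Φ_360(x), which is irreducible over Q and has degree φ(360) = 96. Hence [Q(α):Q] = φ(360) = 96.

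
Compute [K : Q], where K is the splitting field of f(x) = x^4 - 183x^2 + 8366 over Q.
[K : Q] = 4

Solving the quadratic in x^2: x^2 = (183 ± √(183^2 - 4·8366))/2 = (183 ± √25)/2 = (183 ± 5)/2, giving x^2 = 89 or x^2 = 94. So f(x) = (x^2 - 89)(x^2 - 94) and the roots of f are ±√89, ±√94. Hence the splitting field is K = Q(√89, √94). Since 89 and 94 are distinct squarefree integers > 1, their product 8366 is not a perfect square, so √94 ∉ Q(√89). By the tower law [K:Q] = [Q(√89,√94):Q(√89)] · [Q(√89):Q] = 2 · 2 = 4.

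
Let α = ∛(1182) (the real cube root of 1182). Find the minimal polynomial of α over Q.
m_α(x) = x^3 - 1182

α satisfies α^3 = 1182, so x^3 - 1182 annihilates α. By the rational root test, a rational root p/q (in lowest terms) of x^3 - 1182 would satisfy p^3 = 1182 q^3, forcing q = 1 and p^3 = 1182; but 1182 is not a perfect cube, contradiction. A monic cubic over Q with no rational root is irreducible (any nontrivial factorization would include a linear factor). Hence x^3 - 1182 is the minimal polynomial of α, and in particular [Q(α):Q] = 3.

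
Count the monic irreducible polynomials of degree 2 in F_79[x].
There are 3081 monic irreducible polynomials of degree 2 over F_79

Each element of F_{79^2} that lies in no proper subfield is a root of exactly one monic irreducible of degree 2 over F_79, and each such polynomial has 2 distinct roots in F_{79^2}. By Möbius inversion the count is N_79(2) = (1/2) Σ_{d|2} μ(2/d) · 79^d = (1/2)(μ(2)·79^1 + μ(1)·79^2) = 6162/2 = 3081.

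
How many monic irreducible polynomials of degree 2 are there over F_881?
There are 387640 monic irreducible polynomials of degree 2 over F_881

Each element of F_{881^2} that lies in no proper subfield is a root of exactly one monic irreducible of degree 2 over F_881, and each such polynomial has 2 distinct roots in F_{881^2}. By Möbius inversion the count is N_881(2) = (1/2) Σ_{d|2} μ(2/d) · 881^d = (1/2)(μ(2)·881^1 + μ(1)·881^2) = 775280/2 = 387640.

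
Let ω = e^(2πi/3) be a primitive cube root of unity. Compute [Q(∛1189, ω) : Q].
[Q(∛1189, ω) : Q] = 6

[Q(∛1189):Q] = 3 (min poly x^3 - 1189, irreducible since 1189 is not a perfect cube). [Q(ω):Q] = 2 (min poly x^2 + x + 1). Since Q(∛1189) ⊂ R and ω ∉ R, we have ω ∉ Q(∛1189), so x^2 + x + 1 remains irreducible over Q(∛1189) and [Q(∛1189, ω) : Q(∛1189)] = 2. By the tower law, [Q(∛1189, ω) : Q] = 3 · 2 = 6. (In fact Q(∛1189, ω) is the splitting field of x^3 - 1189 over Q.)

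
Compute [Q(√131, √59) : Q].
[Q(√131, √59) : Q] = 4

[Q(√131):Q] = 2 (min poly x^2 - 131, irreducible since 131 is squarefree > 1). For the top step, suppose √59 ∈ Q(√131), say √59 = c + d√131 with c, d ∈ Q. Squaring: 59 = c^2 + 131d^2 + 2cd√131. Since √131 ∉ Q this forces 2cd = 0. If d = 0 then √59 = c ∈ Q, contradicting 59 squarefree > 1. If c = 0 then 59 = 131d^2, so 131·59 = (131d)^2 is a perfect square in Q — but 131·59 = 7729 is not a perfect square (since 131 and 59 are distinct squarefree integers). Contradiction. Hence √59 ∉ Q(√131), so x^2 - 59 stays irreducible over Q(√131) and [Q(√131, √59) : Q(√131)] = 2. By the tower law, [Q(√131, √59) : Q] = 2 · 2 = 4.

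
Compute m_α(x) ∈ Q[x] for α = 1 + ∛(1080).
m_α(x) = x^3 - 3x^2 + 3x - 1081

Set β = α - 1 = ∛(1080), so β^3 = 1080. Then (α - 1)^3 - 1080 = 0, i.e. α is a root of g(x) = (x - 1)^3 - 1080 = x^3 - 3x^2 + 3x - 1081. Since g(x) = h(x - 1) where h(x) = x^3 - 1080, and h is irreducible over Q (because 1080 is not a perfect cube, so h has no rational root, and a monic cubic with no rational root is irreducible), g is also irreducible (irreducibility is preserved under the substitution x → x - 1). Hence m_α(x) = x^3 - 3x^2 + 3x - 1081.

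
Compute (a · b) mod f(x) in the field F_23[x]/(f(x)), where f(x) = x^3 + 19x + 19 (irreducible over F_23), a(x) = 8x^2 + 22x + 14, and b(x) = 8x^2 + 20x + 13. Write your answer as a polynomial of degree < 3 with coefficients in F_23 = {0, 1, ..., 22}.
a · b ≡ 15x^2 + 4x + 8 (mod f(x))

Multiply in F_23[x]: a(x)·b(x) = (8x^2 + 22x + 14)·(8x^2 + 20x + 13) = 18x^4 + 14x^3 + 12x^2 + 14x + 21. This has degree ≥ 3, so divide by f(x) over F_23: 18x^4 + 14x^3 + 12x^2 + 14x + 21 = (18x + 14)·(x^3 + 19x + 19) + (15x^2 + 4x + 8). Hence a·b ≡ 15x^2 + 4x + 8 (mod f). (F_23[x]/(f) is a field with 23^3 = 12167 elements since f is irreducible of degree 3.)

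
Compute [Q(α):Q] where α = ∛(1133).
[Q(α):Q] = 3

The minimal polynomial of α is x^3 - 1133, irreducible over Q since 1133 is not a perfect cube (so x^3 - 1133 has no rational root). Hence [Q(α):Q] = deg(m_α) = 3.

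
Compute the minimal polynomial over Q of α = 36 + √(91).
m_α(x) = x^2 - 72x + 1205

From α - 36 = √(91), squaring gives (α - 36)^2 = 91, i.e. α^2 - 72α + 1296 = 91, so α^2 - 72α + 1205 = 0. The discriminant of x^2 - 72x + 1205 is (-72)^2 - 4·(1205) = 5184 - 4820 = 364, and 4·(91) is not a perfect square in Q since 91 is squarefree and ≠ 1. Hence x^2 - 72x + 1205 is irreducible over Q and is the minimal polynomial of α.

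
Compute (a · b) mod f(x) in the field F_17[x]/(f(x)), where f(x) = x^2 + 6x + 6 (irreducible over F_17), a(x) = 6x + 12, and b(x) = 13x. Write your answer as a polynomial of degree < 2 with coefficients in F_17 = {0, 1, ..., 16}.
a · b ≡ 11x + 8 (mod f(x))

Multiply in F_17[x]: a(x)·b(x) = (6x + 12)·(13x) = 10x^2 + 3x. This has degree ≥ 2, so divide by f(x) over F_17: 10x^2 + 3x = (10)·(x^2 + 6x + 6) + (11x + 8). Hence a·b ≡ 11x + 8 (mod f). (F_17[x]/(f) is a field with 17^2 = 289 elements since f is irreducible of degree 2.)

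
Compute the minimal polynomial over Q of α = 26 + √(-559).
m_α(x) = x^2 - 52x + 1235

From α - 26 = √(-559), squaring gives (α - 26)^2 = -559, i.e. α^2 - 52α + 676 = -559, so α^2 - 52α + 1235 = 0. The discriminant of x^2 - 52x + 1235 is (-52)^2 - 4·(1235) = 2704 - 4940 = -2236, and 4·(-559) is not a perfect square in Q since -559 is squarefree and ≠ 1. Hence x^2 - 52x + 1235 is irreducible over Q and is the minimal polynomial of α.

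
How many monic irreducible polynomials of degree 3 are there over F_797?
There are 168753592 monic irreducible polynomials of degree 3 over F_797

Each element of F_{797^3} that lies in no proper subfield is a root of exactly one monic irreducible of degree 3 over F_797, and each such polynomial has 3 distinct roots in F_{797^3}. By Möbius inversion the count is N_797(3) = (1/3) Σ_{d|3} μ(3/d) · 797^d = (1/3)(μ(3)·797^1 + μ(1)·797^3) = 506260776/3 = 168753592.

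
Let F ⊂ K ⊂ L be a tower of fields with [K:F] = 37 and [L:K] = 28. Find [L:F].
[L:F] = 1036

The tower law says that for any tower of field extensions F ⊂ K ⊂ L with finite degrees, [L:F] = [L:K] · [K:F]. Here this gives [L:F] = 28 · 37 = 1036.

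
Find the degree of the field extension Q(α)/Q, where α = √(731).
[Q(α):Q] = 2

[Q(α):Q] equals the degree of the minimal polynomial of α. Here α^2 = 731 and x^2 - 731 is irreducible (d = 731 is squarefree, ≠ 1, hence not a square), so deg(m_α) = 2. Thus [Q(α):Q] = 2.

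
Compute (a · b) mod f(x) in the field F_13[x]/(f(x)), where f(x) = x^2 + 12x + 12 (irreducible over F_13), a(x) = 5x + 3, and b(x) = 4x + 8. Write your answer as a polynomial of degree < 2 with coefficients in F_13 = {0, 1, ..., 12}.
a · b ≡ 7x + 5 (mod f(x))

Multiply in F_13[x]: a(x)·b(x) = (5x + 3)·(4x + 8) = 7x^2 + 11. This has degree ≥ 2, so divide by f(x) over F_13: 7x^2 + 11 = (7)·(x^2 + 12x + 12) + (7x + 5). Hence a·b ≡ 7x + 5 (mod f). (F_13[x]/(f) is a field with 13^2 = 169 elements since f is irreducible of degree 2.)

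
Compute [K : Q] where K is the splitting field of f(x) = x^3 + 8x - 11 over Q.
[K : Q] = 6

By the rational root test, any rational root of the monic integer polynomial f(x) = x^3 + 8x - 11 must be an integer dividing the constant term -11, i.e. one of ±{1, 11}. Evaluating: f(1) = -2, f(-1) = -20, f(11) = 1408, f(-11) = -1430; none is 0, so f has no rational root and is therefore irreducible over Q (a cubic with no linear factor over a field is irreducible). For an irreducible cubic, the Galois group is A_3 or S_3 according as the discriminant disc(f) = -4a^3 - 27b^2 = -4·(8)^3 - 27·(-11)^2 = -5315 is or is not a square in Q. Here disc(f) = -5315 is not a perfect square in Q, so the Galois group of f over Q is not contained in A_3 and must be all of S_3. The splitting field has degree |S_3| = 6 over Q, so [K : Q] = 6.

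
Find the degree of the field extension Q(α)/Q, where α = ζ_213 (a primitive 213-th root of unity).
[Q(α):Q] = 140

The minimal polynomial of ζ_213 over Q is the 213-th cyclotomic polynomial Φ_213(x), which is irreducible over Q and has degree φ(213) = 140. Hence [Q(α):Q] = φ(213) = 140.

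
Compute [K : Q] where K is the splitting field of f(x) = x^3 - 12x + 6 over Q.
[K : Q] = 6

By the rational root test, any rational root of the monic integer polynomial f(x) = x^3 - 12x + 6 must be an integer dividing the constant term 6, i.e. one of ±{1, 2, 3, 6}. Evaluating: f(1) = -5, f(-1) = 17, f(2) = -10, f(-2) = 22, f(3) = -3, f(-3) = 15, f(6) = 150, f(-6) = -138; none is 0, so f has no rational root and is therefore irreducible over Q (a cubic with no linear factor over a field is irreducible). For an irreducible cubic, the Galois group is A_3 or S_3 according as the discriminant disc(f) = -4a^3 - 27b^2 = -4·(-12)^3 - 27·(6)^2 = 5940 is or is not a square in Q. Here disc(f) = 5940 is not a perfect square in Q, so the Galois group of f over Q is not contained in A_3 and must be all of S_3. The splitting field has degree |S_3| = 6 over Q, so [K : Q] = 6.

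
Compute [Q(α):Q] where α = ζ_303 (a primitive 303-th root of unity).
[Q(α):Q] = 200

The minimal polynomial of ζ_303 over Q is the 303-th cyclotomic polynomial Φ_303(x), which is irreducible over Q and has degree φ(303) = 200. Hence [Q(α):Q] = φ(303) = 200.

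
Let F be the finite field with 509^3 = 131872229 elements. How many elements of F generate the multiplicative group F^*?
There are φ(131872228) = 63885024 primitive elements

F_q^* is cyclic of order q - 1 = 131872228. A cyclic group of order m has exactly φ(m) generators. Here m = 131872228 = 2^2 · 43 · 127 · 6037, so the number of primitive elements is φ(131872228) = 63885024.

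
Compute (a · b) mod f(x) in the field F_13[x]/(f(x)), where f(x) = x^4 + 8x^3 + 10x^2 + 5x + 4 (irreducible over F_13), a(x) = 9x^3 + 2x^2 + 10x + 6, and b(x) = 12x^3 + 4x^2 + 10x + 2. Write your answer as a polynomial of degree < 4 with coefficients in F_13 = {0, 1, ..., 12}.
a · b ≡ 10x^3 + 3x^2 + 3x + 1 (mod f(x))

Multiply in F_13[x]: a(x)·b(x) = (9x^3 + 2x^2 + 10x + 6)·(12x^3 + 4x^2 + 10x + 2) = 4x^6 + 8x^5 + 10x^4 + 7x^3 + 11x^2 + 2x + 12. This has degree ≥ 4, so divide by f(x) over F_13: 4x^6 + 8x^5 + 10x^4 + 7x^3 + 11x^2 + 2x + 12 = (4x^2 + 2x + 6)·(x^4 + 8x^3 + 10x^2 + 5x + 4) + (10x^3 + 3x^2 + 3x + 1). Hence a·b ≡ 10x^3 + 3x^2 + 3x + 1 (mod f). (F_13[x]/(f) is a field with 13^4 = 28561 elements since f is irreducible of degree 4.)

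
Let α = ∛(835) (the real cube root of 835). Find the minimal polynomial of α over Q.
m_α(x) = x^3 - 835

α satisfies α^3 = 835, so x^3 - 835 annihilates α. By the rational root test, a rational root p/q (in lowest terms) of x^3 - 835 would satisfy p^3 = 835 q^3, forcing q = 1 and p^3 = 835; but 835 is not a perfect cube, contradiction. A monic cubic over Q with no rational root is irreducible (any nontrivial factorization would include a linear factor). Hence x^3 - 835 is the minimal polynomial of α, and in particular [Q(α):Q] = 3.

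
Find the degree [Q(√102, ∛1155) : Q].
[Q(√102, ∛1155) : Q] = 6

Let L = Q(√102, ∛1155). Since Q(√102) ⊂ L and [Q(√102):Q] = 2, the tower law gives 2 | [L:Q]. Likewise Q(∛1155) ⊂ L with [Q(∛1155):Q] = 3 (because 1155 is not a perfect cube), so 3 | [L:Q]. As gcd(2,3) = 1, [L:Q] is divisible by 6. Conversely L is generated over Q by √102 and ∛1155, so [L:Q] ≤ 2·3 = 6. Therefore [Q(√102, ∛1155) : Q] = 6.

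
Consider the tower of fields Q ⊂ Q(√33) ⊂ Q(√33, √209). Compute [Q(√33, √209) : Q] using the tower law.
[Q(√33, √209) : Q] = 4

[Q(√33):Q] = 2 (min poly x^2 - 33, irreducible since 33 is squarefree > 1). For the top step, suppose √209 ∈ Q(√33), say √209 = c + d√33 with c, d ∈ Q. Squaring: 209 = c^2 + 33d^2 + 2cd√33. Since √33 ∉ Q this forces 2cd = 0. If d = 0 then √209 = c ∈ Q, contradicting 209 squarefree > 1. If c = 0 then 209 = 33d^2, so 33·209 = (33d)^2 is a perfect square in Q — but 33·209 = 6897 is not a perfect square (since 33 and 209 are distinct squarefree integers). Contradiction. Hence √209 ∉ Q(√33), so x^2 - 209 stays irreducible over Q(√33) and [Q(√33, √209) : Q(√33)] = 2. By the tower law, [Q(√33, √209) : Q] = 2 · 2 = 4.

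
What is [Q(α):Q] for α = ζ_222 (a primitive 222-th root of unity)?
[Q(α):Q] = 72

The minimal polynomial of ζ_222 over Q is the 222-th cyclotomic polynomial Φ_222(x), which is irreducible over Q and has degree φ(222) = 72. Hence [Q(α):Q] = φ(222) = 72.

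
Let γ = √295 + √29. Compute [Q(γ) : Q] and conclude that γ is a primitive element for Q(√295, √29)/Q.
[Q(γ) : Q] = 4 (equivalently, Q(γ) = Q(√295, √29))

Obviously Q(γ) ⊆ Q(√295, √29), and [Q(√295, √29):Q] = 4 (since 295, 29 are distinct squarefree integers > 1 with 8555 not a perfect square). To show equality we compute the minimal polynomial of γ. From γ = √295 + √29: γ^2 = 295 + 2√(8555) + 29 = 324 + 2√(8555), so γ^2 - 324 = 2√(8555); squaring, (γ^2 - 324)^2 = 4·8555, i.e. γ^4 - 648γ^2 + 104976 - 34220 = 0, i.e. γ^4 - 648γ^2 + 70756 = 0. So γ is a root of x^4 - 648x^2 + 70756. This polynomial is irreducible over Q: it has no rational root (each ±√295 ± √29 is irrational), and any factorization into two quadratics over Q would force √(8555) ∈ Q (pairing opposite roots) or √295, √29 ∈ Q (other pairings), all impossible. Hence [Q(γ):Q] = 4 = [Q(√295, √29):Q], so Q(γ) = Q(√295, √29).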